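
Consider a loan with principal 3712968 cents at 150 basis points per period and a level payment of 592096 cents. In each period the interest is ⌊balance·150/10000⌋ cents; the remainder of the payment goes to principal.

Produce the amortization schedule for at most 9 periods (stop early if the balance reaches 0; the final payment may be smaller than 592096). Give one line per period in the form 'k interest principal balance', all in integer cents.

1. interest=⌊3712968·150/10000⌋=55694; principal=592096-55694=536402; balance=3712968-536402=3176566
2. interest=⌊3176566·150/10000⌋=47648; principal=592096-47648=544448; balance=3176566-544448=2632118
3. interest=⌊2632118·150/10000⌋=39481; principal=592096-39481=552615; balance=2632118-552615=2079503
4. interest=⌊2079503·150/10000⌋=31192; principal=592096-31192=560904; balance=2079503-560904=1518599
5. interest=⌊1518599·150/10000⌋=22778; principal=592096-22778=569318; balance=1518599-569318=949281
6. interest=⌊949281·150/10000⌋=14239; principal=592096-14239=577857; balance=949281-577857=371424
7. interest=⌊371424·150/10000⌋=5571; principal=min(592096-5571,371424)=371424; balance=371424-371424=0

1 55694 536402 3176566
2 47648 544448 2632118
3 39481 552615 2079503
4 31192 560904 1518599
5 22778 569318 949281
6 14239 577857 371424
7 5571 371424 0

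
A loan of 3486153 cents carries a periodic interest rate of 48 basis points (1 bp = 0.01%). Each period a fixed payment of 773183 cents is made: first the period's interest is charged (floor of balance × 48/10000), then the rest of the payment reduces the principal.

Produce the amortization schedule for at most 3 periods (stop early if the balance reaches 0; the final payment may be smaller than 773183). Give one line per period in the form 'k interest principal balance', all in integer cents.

1 16733 756450 2729703
2 13102 760081 1969622
3 9454 763729 1205893

1. interest=⌊3486153·48/10000⌋=16733; principal=773183-16733=756450; balance=3486153-756450=2729703
2. interest=⌊2729703·48/10000⌋=13102; principal=773183-13102=760081; balance=2729703-760081=1969622
3. interest=⌊1969622·48/10000⌋=9454; principal=773183-9454=763729; balance=1969622-763729=1205893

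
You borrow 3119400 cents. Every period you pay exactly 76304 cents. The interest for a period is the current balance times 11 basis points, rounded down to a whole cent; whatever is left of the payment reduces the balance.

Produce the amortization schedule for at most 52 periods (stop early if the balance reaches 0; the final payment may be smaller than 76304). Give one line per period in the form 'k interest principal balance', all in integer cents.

1. interest=⌊3119400·11/10000⌋=3431; principal=76304-3431=72873; balance=3119400-72873=3046527
2. interest=⌊3046527·11/10000⌋=3351; principal=76304-3351=72953; balance=3046527-72953=2973574
3. interest=⌊2973574·11/10000⌋=3270; principal=76304-3270=73034; balance=2973574-73034=2900540
4. interest=⌊2900540·11/10000⌋=3190; principal=76304-3190=73114; balance=2900540-73114=2827426
5. interest=⌊2827426·11/10000⌋=3110; principal=76304-3110=73194; balance=2827426-73194=2754232
6. interest=⌊2754232·11/10000⌋=3029; principal=76304-3029=73275; balance=2754232-73275=2680957
7. interest=⌊2680957·11/10000⌋=2949; principal=76304-2949=73355; balance=2680957-73355=2607602
8. interest=⌊2607602·11/10000⌋=2868; principal=76304-2868=73436; balance=2607602-73436=2534166
9. interest=⌊2534166·11/10000⌋=2787; principal=76304-2787=73517; balance=2534166-73517=2460649
10. interest=⌊2460649·11/10000⌋=2706; principal=76304-2706=73598; balance=2460649-73598=2387051
11. interest=⌊2387051·11/10000⌋=2625; principal=76304-2625=73679; balance=2387051-73679=2313372
12. interest=⌊2313372·11/10000⌋=2544; principal=76304-2544=73760; balance=2313372-73760=2239612
13. interest=⌊2239612·11/10000⌋=2463; principal=76304-2463=73841; balance=2239612-73841=2165771
14. interest=⌊2165771·11/10000⌋=2382; principal=76304-2382=73922; balance=2165771-73922=2091849
15. interest=⌊2091849·11/10000⌋=2301; principal=76304-2301=74003; balance=2091849-74003=2017846
16. interest=⌊2017846·11/10000⌋=2219; principal=76304-2219=74085; balance=2017846-74085=1943761
17. interest=⌊1943761·11/10000⌋=2138; principal=76304-2138=74166; balance=1943761-74166=1869595
18. interest=⌊1869595·11/10000⌋=2056; principal=76304-2056=74248; balance=1869595-74248=1795347
19. interest=⌊1795347·11/10000⌋=1974; principal=76304-1974=74330; balance=1795347-74330=1721017
20. interest=⌊1721017·11/10000⌋=1893; principal=76304-1893=74411; balance=1721017-74411=1646606
21. interest=⌊1646606·11/10000⌋=1811; principal=76304-1811=74493; balance=1646606-74493=1572113
22. interest=⌊1572113·11/10000⌋=1729; principal=76304-1729=74575; balance=1572113-74575=1497538
23. interest=⌊1497538·11/10000⌋=1647; principal=76304-1647=74657; balance=1497538-74657=1422881
24. interest=⌊1422881·11/10000⌋=1565; principal=76304-1565=74739; balance=1422881-74739=1348142
25. interest=⌊1348142·11/10000⌋=1482; principal=76304-1482=74822; balance=1348142-74822=1273320
26. interest=⌊1273320·11/10000⌋=1400; principal=76304-1400=74904; balance=1273320-74904=1198416
27. interest=⌊1198416·11/10000⌋=1318; principal=76304-1318=74986; balance=1198416-74986=1123430
28. interest=⌊1123430·11/10000⌋=1235; principal=76304-1235=75069; balance=1123430-75069=1048361
29. interest=⌊1048361·11/10000⌋=1153; principal=76304-1153=75151; balance=1048361-75151=973210
30. interest=⌊973210·11/10000⌋=1070; principal=76304-1070=75234; balance=973210-75234=897976
31. interest=⌊897976·11/10000⌋=987; principal=76304-987=75317; balance=897976-75317=822659
32. interest=⌊822659·11/10000⌋=904; principal=76304-904=75400; balance=822659-75400=747259
33. interest=⌊747259·11/10000⌋=821; principal=76304-821=75483; balance=747259-75483=671776
34. interest=⌊671776·11/10000⌋=738; principal=76304-738=75566; balance=671776-75566=596210
35. interest=⌊596210·11/10000⌋=655; principal=76304-655=75649; balance=596210-75649=520561
36. interest=⌊520561·11/10000⌋=572; principal=76304-572=75732; balance=520561-75732=444829
37. interest=⌊444829·11/10000⌋=489; principal=76304-489=75815; balance=444829-75815=369014
38. interest=⌊369014·11/10000⌋=405; principal=76304-405=75899; balance=369014-75899=293115
39. interest=⌊293115·11/10000⌋=322; principal=76304-322=75982; balance=293115-75982=217133
40. interest=⌊217133·11/10000⌋=238; principal=76304-238=76066; balance=217133-76066=141067
41. interest=⌊141067·11/10000⌋=155; principal=76304-155=76149; balance=141067-76149=64918
42. interest=⌊64918·11/10000⌋=71; principal=min(76304-71,64918)=64918; balance=64918-64918=0

1 3431 72873 3046527
2 3351 72953 2973574
3 3270 73034 2900540
4 3190 73114 2827426
5 3110 73194 2754232
6 3029 73275 2680957
7 2949 73355 2607602
8 2868 73436 2534166
9 2787 73517 2460649
10 2706 73598 2387051
11 2625 73679 2313372
12 2544 73760 2239612
13 2463 73841 2165771
14 2382 73922 2091849
15 2301 74003 2017846
16 2219 74085 1943761
17 2138 74166 1869595
18 2056 74248 1795347
19 1974 74330 1721017
20 1893 74411 1646606
21 1811 74493 1572113
22 1729 74575 1497538
23 1647 74657 1422881
24 1565 74739 1348142
25 1482 74822 1273320
26 1400 74904 1198416
27 1318 74986 1123430
28 1235 75069 1048361
29 1153 75151 973210
30 1070 75234 897976
31 987 75317 822659
32 904 75400 747259
33 821 75483 671776
34 738 75566 596210
35 655 75649 520561
36 572 75732 444829
37 489 75815 369014
38 405 75899 293115
39 322 75982 217133
40 238 76066 141067
41 155 76149 64918
42 71 64918 0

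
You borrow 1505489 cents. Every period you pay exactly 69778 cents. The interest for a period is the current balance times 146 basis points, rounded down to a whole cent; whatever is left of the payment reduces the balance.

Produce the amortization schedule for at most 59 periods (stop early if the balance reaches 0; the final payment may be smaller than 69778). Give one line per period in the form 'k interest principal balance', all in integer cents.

1. interest=⌊1505489·146/10000⌋=21980; principal=69778-21980=47798; balance=1505489-47798=1457691
2. interest=⌊1457691·146/10000⌋=21282; principal=69778-21282=48496; balance=1457691-48496=1409195
3. interest=⌊1409195·146/10000⌋=20574; principal=69778-20574=49204; balance=1409195-49204=1359991
4. interest=⌊1359991·146/10000⌋=19855; principal=69778-19855=49923; balance=1359991-49923=1310068
5. interest=⌊1310068·146/10000⌋=19126; principal=69778-19126=50652; balance=1310068-50652=1259416
6. interest=⌊1259416·146/10000⌋=18387; principal=69778-18387=51391; balance=1259416-51391=1208025
7. interest=⌊1208025·146/10000⌋=17637; principal=69778-17637=52141; balance=1208025-52141=1155884
8. interest=⌊1155884·146/10000⌋=16875; principal=69778-16875=52903; balance=1155884-52903=1102981
9. interest=⌊1102981·146/10000⌋=16103; principal=69778-16103=53675; balance=1102981-53675=1049306
10. interest=⌊1049306·146/10000⌋=15319; principal=69778-15319=54459; balance=1049306-54459=994847
11. interest=⌊994847·146/10000⌋=14524; principal=69778-14524=55254; balance=994847-55254=939593
12. interest=⌊939593·146/10000⌋=13718; principal=69778-13718=56060; balance=939593-56060=883533
13. interest=⌊883533·146/10000⌋=12899; principal=69778-12899=56879; balance=883533-56879=826654
14. interest=⌊826654·146/10000⌋=12069; principal=69778-12069=57709; balance=826654-57709=768945
15. interest=⌊768945·146/10000⌋=11226; principal=69778-11226=58552; balance=768945-58552=710393
16. interest=⌊710393·146/10000⌋=10371; principal=69778-10371=59407; balance=710393-59407=650986
17. interest=⌊650986·146/10000⌋=9504; principal=69778-9504=60274; balance=650986-60274=590712
18. interest=⌊590712·146/10000⌋=8624; principal=69778-8624=61154; balance=590712-61154=529558
19. interest=⌊529558·146/10000⌋=7731; principal=69778-7731=62047; balance=529558-62047=467511
20. interest=⌊467511·146/10000⌋=6825; principal=69778-6825=62953; balance=467511-62953=404558
21. interest=⌊404558·146/10000⌋=5906; principal=69778-5906=63872; balance=404558-63872=340686
22. interest=⌊340686·146/10000⌋=4974; principal=69778-4974=64804; balance=340686-64804=275882
23. interest=⌊275882·146/10000⌋=4027; principal=69778-4027=65751; balance=275882-65751=210131
24. interest=⌊210131·146/10000⌋=3067; principal=69778-3067=66711; balance=210131-66711=143420
25. interest=⌊143420·146/10000⌋=2093; principal=69778-2093=67685; balance=143420-67685=75735
26. interest=⌊75735·146/10000⌋=1105; principal=69778-1105=68673; balance=75735-68673=7062
27. interest=⌊7062·146/10000⌋=103; principal=min(69778-103,7062)=7062; balance=7062-7062=0

1 21980 47798 1457691
2 21282 48496 1409195
3 20574 49204 1359991
4 19855 49923 1310068
5 19126 50652 1259416
6 18387 51391 1208025
7 17637 52141 1155884
8 16875 52903 1102981
9 16103 53675 1049306
10 15319 54459 994847
11 14524 55254 939593
12 13718 56060 883533
13 12899 56879 826654
14 12069 57709 768945
15 11226 58552 710393
16 10371 59407 650986
17 9504 60274 590712
18 8624 61154 529558
19 7731 62047 467511
20 6825 62953 404558
21 5906 63872 340686
22 4974 64804 275882
23 4027 65751 210131
24 3067 66711 143420
25 2093 67685 75735
26 1105 68673 7062
27 103 7062 0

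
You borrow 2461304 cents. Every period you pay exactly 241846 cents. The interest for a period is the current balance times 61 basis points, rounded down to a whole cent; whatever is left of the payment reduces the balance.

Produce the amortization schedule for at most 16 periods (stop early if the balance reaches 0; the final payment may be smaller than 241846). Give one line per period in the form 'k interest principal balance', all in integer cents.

1. interest=⌊2461304·61/10000⌋=15013; principal=241846-15013=226833; balance=2461304-226833=2234471
2. interest=⌊2234471·61/10000⌋=13630; principal=241846-13630=228216; balance=2234471-228216=2006255
3. interest=⌊2006255·61/10000⌋=12238; principal=241846-12238=229608; balance=2006255-229608=1776647
4. interest=⌊1776647·61/10000⌋=10837; principal=241846-10837=231009; balance=1776647-231009=1545638
5. interest=⌊1545638·61/10000⌋=9428; principal=241846-9428=232418; balance=1545638-232418=1313220
6. interest=⌊1313220·61/10000⌋=8010; principal=241846-8010=233836; balance=1313220-233836=1079384
7. interest=⌊1079384·61/10000⌋=6584; principal=241846-6584=235262; balance=1079384-235262=844122
8. interest=⌊844122·61/10000⌋=5149; principal=241846-5149=236697; balance=844122-236697=607425
9. interest=⌊607425·61/10000⌋=3705; principal=241846-3705=238141; balance=607425-238141=369284
10. interest=⌊369284·61/10000⌋=2252; principal=241846-2252=239594; balance=369284-239594=129690
11. interest=⌊129690·61/10000⌋=791; principal=min(241846-791,129690)=129690; balance=129690-129690=0

1 15013 226833 2234471
2 13630 228216 2006255
3 12238 229608 1776647
4 10837 231009 1545638
5 9428 232418 1313220
6 8010 233836 1079384
7 6584 235262 844122
8 5149 236697 607425
9 3705 238141 369284
10 2252 239594 129690
11 791 129690 0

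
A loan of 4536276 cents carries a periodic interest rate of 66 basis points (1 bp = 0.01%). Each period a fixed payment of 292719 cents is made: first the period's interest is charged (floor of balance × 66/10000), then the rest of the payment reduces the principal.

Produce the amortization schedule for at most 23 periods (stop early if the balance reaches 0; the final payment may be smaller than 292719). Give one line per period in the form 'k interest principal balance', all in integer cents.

1. interest=⌊4536276·66/10000⌋=29939; principal=292719-29939=262780; balance=4536276-262780=4273496
2. interest=⌊4273496·66/10000⌋=28205; principal=292719-28205=264514; balance=4273496-264514=4008982
3. interest=⌊4008982·66/10000⌋=26459; principal=292719-26459=266260; balance=4008982-266260=3742722
4. interest=⌊3742722·66/10000⌋=24701; principal=292719-24701=268018; balance=3742722-268018=3474704
5. interest=⌊3474704·66/10000⌋=22933; principal=292719-22933=269786; balance=3474704-269786=3204918
6. interest=⌊3204918·66/10000⌋=21152; principal=292719-21152=271567; balance=3204918-271567=2933351
7. interest=⌊2933351·66/10000⌋=19360; principal=292719-19360=273359; balance=2933351-273359=2659992
8. interest=⌊2659992·66/10000⌋=17555; principal=292719-17555=275164; balance=2659992-275164=2384828
9. interest=⌊2384828·66/10000⌋=15739; principal=292719-15739=276980; balance=2384828-276980=2107848
10. interest=⌊2107848·66/10000⌋=13911; principal=292719-13911=278808; balance=2107848-278808=1829040
11. interest=⌊1829040·66/10000⌋=12071; principal=292719-12071=280648; balance=1829040-280648=1548392
12. interest=⌊1548392·66/10000⌋=10219; principal=292719-10219=282500; balance=1548392-282500=1265892
13. interest=⌊1265892·66/10000⌋=8354; principal=292719-8354=284365; balance=1265892-284365=981527
14. interest=⌊981527·66/10000⌋=6478; principal=292719-6478=286241; balance=981527-286241=695286
15. interest=⌊695286·66/10000⌋=4588; principal=292719-4588=288131; balance=695286-288131=407155
16. interest=⌊407155·66/10000⌋=2687; principal=292719-2687=290032; balance=407155-290032=117123
17. interest=⌊117123·66/10000⌋=773; principal=min(292719-773,117123)=117123; balance=117123-117123=0

1 29939 262780 4273496
2 28205 264514 4008982
3 26459 266260 3742722
4 24701 268018 3474704
5 22933 269786 3204918
6 21152 271567 2933351
7 19360 273359 2659992
8 17555 275164 2384828
9 15739 276980 2107848
10 13911 278808 1829040
11 12071 280648 1548392
12 10219 282500 1265892
13 8354 284365 981527
14 6478 286241 695286
15 4588 288131 407155
16 2687 290032 117123
17 773 117123 0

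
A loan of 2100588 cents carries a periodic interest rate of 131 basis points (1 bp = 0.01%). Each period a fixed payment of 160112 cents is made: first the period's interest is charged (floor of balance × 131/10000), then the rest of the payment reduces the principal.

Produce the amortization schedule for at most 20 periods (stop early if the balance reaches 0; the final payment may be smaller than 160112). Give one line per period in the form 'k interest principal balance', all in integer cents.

1. interest=⌊2100588·131/10000⌋=27517; principal=160112-27517=132595; balance=2100588-132595=1967993
2. interest=⌊1967993·131/10000⌋=25780; principal=160112-25780=134332; balance=1967993-134332=1833661
3. interest=⌊1833661·131/10000⌋=24020; principal=160112-24020=136092; balance=1833661-136092=1697569
4. interest=⌊1697569·131/10000⌋=22238; principal=160112-22238=137874; balance=1697569-137874=1559695
5. interest=⌊1559695·131/10000⌋=20432; principal=160112-20432=139680; balance=1559695-139680=1420015
6. interest=⌊1420015·131/10000⌋=18602; principal=160112-18602=141510; balance=1420015-141510=1278505
7. interest=⌊1278505·131/10000⌋=16748; principal=160112-16748=143364; balance=1278505-143364=1135141
8. interest=⌊1135141·131/10000⌋=14870; principal=160112-14870=145242; balance=1135141-145242=989899
9. interest=⌊989899·131/10000⌋=12967; principal=160112-12967=147145; balance=989899-147145=842754
10. interest=⌊842754·131/10000⌋=11040; principal=160112-11040=149072; balance=842754-149072=693682
11. interest=⌊693682·131/10000⌋=9087; principal=160112-9087=151025; balance=693682-151025=542657
12. interest=⌊542657·131/10000⌋=7108; principal=160112-7108=153004; balance=542657-153004=389653
13. interest=⌊389653·131/10000⌋=5104; principal=160112-5104=155008; balance=389653-155008=234645
14. interest=⌊234645·131/10000⌋=3073; principal=160112-3073=157039; balance=234645-157039=77606
15. interest=⌊77606·131/10000⌋=1016; principal=min(160112-1016,77606)=77606; balance=77606-77606=0

1 27517 132595 1967993
2 25780 134332 1833661
3 24020 136092 1697569
4 22238 137874 1559695
5 20432 139680 1420015
6 18602 141510 1278505
7 16748 143364 1135141
8 14870 145242 989899
9 12967 147145 842754
10 11040 149072 693682
11 9087 151025 542657
12 7108 153004 389653
13 5104 155008 234645
14 3073 157039 77606
15 1016 77606 0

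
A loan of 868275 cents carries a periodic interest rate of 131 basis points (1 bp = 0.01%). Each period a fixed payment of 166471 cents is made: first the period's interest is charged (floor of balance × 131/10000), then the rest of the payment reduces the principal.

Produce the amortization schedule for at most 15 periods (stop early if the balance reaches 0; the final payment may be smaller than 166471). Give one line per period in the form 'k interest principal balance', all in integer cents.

1. interest=⌊868275·131/10000⌋=11374; principal=166471-11374=155097; balance=868275-155097=713178
2. interest=⌊713178·131/10000⌋=9342; principal=166471-9342=157129; balance=713178-157129=556049
3. interest=⌊556049·131/10000⌋=7284; principal=166471-7284=159187; balance=556049-159187=396862
4. interest=⌊396862·131/10000⌋=5198; principal=166471-5198=161273; balance=396862-161273=235589
5. interest=⌊235589·131/10000⌋=3086; principal=166471-3086=163385; balance=235589-163385=72204
6. interest=⌊72204·131/10000⌋=945; principal=min(166471-945,72204)=72204; balance=72204-72204=0

1 11374 155097 713178
2 9342 157129 556049
3 7284 159187 396862
4 5198 161273 235589
5 3086 163385 72204
6 945 72204 0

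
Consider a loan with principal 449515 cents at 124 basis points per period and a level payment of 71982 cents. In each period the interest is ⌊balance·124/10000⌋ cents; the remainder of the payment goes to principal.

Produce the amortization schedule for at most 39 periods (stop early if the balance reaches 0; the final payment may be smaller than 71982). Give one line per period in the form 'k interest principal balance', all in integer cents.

1 5573 66409 383106
2 4750 67232 315874
3 3916 68066 247808
4 3072 68910 178898
5 2218 69764 109134
6 1353 70629 38505
7 477 38505 0

1. interest=⌊449515·124/10000⌋=5573; principal=71982-5573=66409; balance=449515-66409=383106
2. interest=⌊383106·124/10000⌋=4750; principal=71982-4750=67232; balance=383106-67232=315874
3. interest=⌊315874·124/10000⌋=3916; principal=71982-3916=68066; balance=315874-68066=247808
4. interest=⌊247808·124/10000⌋=3072; principal=71982-3072=68910; balance=247808-68910=178898
5. interest=⌊178898·124/10000⌋=2218; principal=71982-2218=69764; balance=178898-69764=109134
6. interest=⌊109134·124/10000⌋=1353; principal=71982-1353=70629; balance=109134-70629=38505
7. interest=⌊38505·124/10000⌋=477; principal=min(71982-477,38505)=38505; balance=38505-38505=0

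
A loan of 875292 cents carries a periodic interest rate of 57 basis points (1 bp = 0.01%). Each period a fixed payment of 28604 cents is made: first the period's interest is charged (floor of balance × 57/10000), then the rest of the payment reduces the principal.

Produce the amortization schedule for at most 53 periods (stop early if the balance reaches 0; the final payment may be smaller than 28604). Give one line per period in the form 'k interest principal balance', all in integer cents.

1. interest=⌊875292·57/10000⌋=4989; principal=28604-4989=23615; balance=875292-23615=851677
2. interest=⌊851677·57/10000⌋=4854; principal=28604-4854=23750; balance=851677-23750=827927
3. interest=⌊827927·57/10000⌋=4719; principal=28604-4719=23885; balance=827927-23885=804042
4. interest=⌊804042·57/10000⌋=4583; principal=28604-4583=24021; balance=804042-24021=780021
5. interest=⌊780021·57/10000⌋=4446; principal=28604-4446=24158; balance=780021-24158=755863
6. interest=⌊755863·57/10000⌋=4308; principal=28604-4308=24296; balance=755863-24296=731567
7. interest=⌊731567·57/10000⌋=4169; principal=28604-4169=24435; balance=731567-24435=707132
8. interest=⌊707132·57/10000⌋=4030; principal=28604-4030=24574; balance=707132-24574=682558
9. interest=⌊682558·57/10000⌋=3890; principal=28604-3890=24714; balance=682558-24714=657844
10. interest=⌊657844·57/10000⌋=3749; principal=28604-3749=24855; balance=657844-24855=632989
11. interest=⌊632989·57/10000⌋=3608; principal=28604-3608=24996; balance=632989-24996=607993
12. interest=⌊607993·57/10000⌋=3465; principal=28604-3465=25139; balance=607993-25139=582854
13. interest=⌊582854·57/10000⌋=3322; principal=28604-3322=25282; balance=582854-25282=557572
14. interest=⌊557572·57/10000⌋=3178; principal=28604-3178=25426; balance=557572-25426=532146
15. interest=⌊532146·57/10000⌋=3033; principal=28604-3033=25571; balance=532146-25571=506575
16. interest=⌊506575·57/10000⌋=2887; principal=28604-2887=25717; balance=506575-25717=480858
17. interest=⌊480858·57/10000⌋=2740; principal=28604-2740=25864; balance=480858-25864=454994
18. interest=⌊454994·57/10000⌋=2593; principal=28604-2593=26011; balance=454994-26011=428983
19. interest=⌊428983·57/10000⌋=2445; principal=28604-2445=26159; balance=428983-26159=402824
20. interest=⌊402824·57/10000⌋=2296; principal=28604-2296=26308; balance=402824-26308=376516
21. interest=⌊376516·57/10000⌋=2146; principal=28604-2146=26458; balance=376516-26458=350058
22. interest=⌊350058·57/10000⌋=1995; principal=28604-1995=26609; balance=350058-26609=323449
23. interest=⌊323449·57/10000⌋=1843; principal=28604-1843=26761; balance=323449-26761=296688
24. interest=⌊296688·57/10000⌋=1691; principal=28604-1691=26913; balance=296688-26913=269775
25. interest=⌊269775·57/10000⌋=1537; principal=28604-1537=27067; balance=269775-27067=242708
26. interest=⌊242708·57/10000⌋=1383; principal=28604-1383=27221; balance=242708-27221=215487
27. interest=⌊215487·57/10000⌋=1228; principal=28604-1228=27376; balance=215487-27376=188111
28. interest=⌊188111·57/10000⌋=1072; principal=28604-1072=27532; balance=188111-27532=160579
29. interest=⌊160579·57/10000⌋=915; principal=28604-915=27689; balance=160579-27689=132890
30. interest=⌊132890·57/10000⌋=757; principal=28604-757=27847; balance=132890-27847=105043
31. interest=⌊105043·57/10000⌋=598; principal=28604-598=28006; balance=105043-28006=77037
32. interest=⌊77037·57/10000⌋=439; principal=28604-439=28165; balance=77037-28165=48872
33. interest=⌊48872·57/10000⌋=278; principal=28604-278=28326; balance=48872-28326=20546
34. interest=⌊20546·57/10000⌋=117; principal=min(28604-117,20546)=20546; balance=20546-20546=0

1 4989 23615 851677
2 4854 23750 827927
3 4719 23885 804042
4 4583 24021 780021
5 4446 24158 755863
6 4308 24296 731567
7 4169 24435 707132
8 4030 24574 682558
9 3890 24714 657844
10 3749 24855 632989
11 3608 24996 607993
12 3465 25139 582854
13 3322 25282 557572
14 3178 25426 532146
15 3033 25571 506575
16 2887 25717 480858
17 2740 25864 454994
18 2593 26011 428983
19 2445 26159 402824
20 2296 26308 376516
21 2146 26458 350058
22 1995 26609 323449
23 1843 26761 296688
24 1691 26913 269775
25 1537 27067 242708
26 1383 27221 215487
27 1228 27376 188111
28 1072 27532 160579
29 915 27689 132890
30 757 27847 105043
31 598 28006 77037
32 439 28165 48872
33 278 28326 20546
34 117 20546 0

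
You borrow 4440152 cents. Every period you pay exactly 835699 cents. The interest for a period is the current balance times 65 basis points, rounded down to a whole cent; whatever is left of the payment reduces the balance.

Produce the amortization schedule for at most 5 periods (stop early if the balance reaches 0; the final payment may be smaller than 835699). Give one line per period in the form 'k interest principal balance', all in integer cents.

1 28860 806839 3633313
2 23616 812083 2821230
3 18337 817362 2003868
4 13025 822674 1181194
5 7677 828022 353172

1. interest=⌊4440152·65/10000⌋=28860; principal=835699-28860=806839; balance=4440152-806839=3633313
2. interest=⌊3633313·65/10000⌋=23616; principal=835699-23616=812083; balance=3633313-812083=2821230
3. interest=⌊2821230·65/10000⌋=18337; principal=835699-18337=817362; balance=2821230-817362=2003868
4. interest=⌊2003868·65/10000⌋=13025; principal=835699-13025=822674; balance=2003868-822674=1181194
5. interest=⌊1181194·65/10000⌋=7677; principal=835699-7677=828022; balance=1181194-828022=353172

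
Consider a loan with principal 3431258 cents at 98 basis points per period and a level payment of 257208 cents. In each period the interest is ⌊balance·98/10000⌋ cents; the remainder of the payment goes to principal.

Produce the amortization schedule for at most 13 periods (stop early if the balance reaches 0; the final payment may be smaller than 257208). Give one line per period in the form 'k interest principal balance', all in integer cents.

1 33626 223582 3207676
2 31435 225773 2981903
3 29222 227986 2753917
4 26988 230220 2523697
5 24732 232476 2291221
6 22453 234755 2056466
7 20153 237055 1819411
8 17830 239378 1580033
9 15484 241724 1338309
10 13115 244093 1094216
11 10723 246485 847731
12 8307 248901 598830
13 5868 251340 347490

1. interest=⌊3431258·98/10000⌋=33626; principal=257208-33626=223582; balance=3431258-223582=3207676
2. interest=⌊3207676·98/10000⌋=31435; principal=257208-31435=225773; balance=3207676-225773=2981903
3. interest=⌊2981903·98/10000⌋=29222; principal=257208-29222=227986; balance=2981903-227986=2753917
4. interest=⌊2753917·98/10000⌋=26988; principal=257208-26988=230220; balance=2753917-230220=2523697
5. interest=⌊2523697·98/10000⌋=24732; principal=257208-24732=232476; balance=2523697-232476=2291221
6. interest=⌊2291221·98/10000⌋=22453; principal=257208-22453=234755; balance=2291221-234755=2056466
7. interest=⌊2056466·98/10000⌋=20153; principal=257208-20153=237055; balance=2056466-237055=1819411
8. interest=⌊1819411·98/10000⌋=17830; principal=257208-17830=239378; balance=1819411-239378=1580033
9. interest=⌊1580033·98/10000⌋=15484; principal=257208-15484=241724; balance=1580033-241724=1338309
10. interest=⌊1338309·98/10000⌋=13115; principal=257208-13115=244093; balance=1338309-244093=1094216
11. interest=⌊1094216·98/10000⌋=10723; principal=257208-10723=246485; balance=1094216-246485=847731
12. interest=⌊847731·98/10000⌋=8307; principal=257208-8307=248901; balance=847731-248901=598830
13. interest=⌊598830·98/10000⌋=5868; principal=257208-5868=251340; balance=598830-251340=347490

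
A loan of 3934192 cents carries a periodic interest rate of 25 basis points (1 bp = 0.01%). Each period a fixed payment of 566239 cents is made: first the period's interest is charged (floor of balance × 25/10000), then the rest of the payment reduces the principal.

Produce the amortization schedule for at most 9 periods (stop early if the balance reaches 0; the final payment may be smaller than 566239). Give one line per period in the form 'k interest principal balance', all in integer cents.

1 9835 556404 3377788
2 8444 557795 2819993
3 7049 559190 2260803
4 5652 560587 1700216
5 4250 561989 1138227
6 2845 563394 574833
7 1437 564802 10031
8 25 10031 0

1. interest=⌊3934192·25/10000⌋=9835; principal=566239-9835=556404; balance=3934192-556404=3377788
2. interest=⌊3377788·25/10000⌋=8444; principal=566239-8444=557795; balance=3377788-557795=2819993
3. interest=⌊2819993·25/10000⌋=7049; principal=566239-7049=559190; balance=2819993-559190=2260803
4. interest=⌊2260803·25/10000⌋=5652; principal=566239-5652=560587; balance=2260803-560587=1700216
5. interest=⌊1700216·25/10000⌋=4250; principal=566239-4250=561989; balance=1700216-561989=1138227
6. interest=⌊1138227·25/10000⌋=2845; principal=566239-2845=563394; balance=1138227-563394=574833
7. interest=⌊574833·25/10000⌋=1437; principal=566239-1437=564802; balance=574833-564802=10031
8. interest=⌊10031·25/10000⌋=25; principal=min(566239-25,10031)=10031; balance=10031-10031=0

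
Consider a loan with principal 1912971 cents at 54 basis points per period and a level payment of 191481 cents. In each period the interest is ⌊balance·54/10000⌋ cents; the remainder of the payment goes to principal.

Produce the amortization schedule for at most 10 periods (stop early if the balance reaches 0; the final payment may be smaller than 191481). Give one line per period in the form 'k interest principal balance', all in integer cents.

1 10330 181151 1731820
2 9351 182130 1549690
3 8368 183113 1366577
4 7379 184102 1182475
5 6385 185096 997379
6 5385 186096 811283
7 4380 187101 624182
8 3370 188111 436071
9 2354 189127 246944
10 1333 190148 56796

1. interest=⌊1912971·54/10000⌋=10330; principal=191481-10330=181151; balance=1912971-181151=1731820
2. interest=⌊1731820·54/10000⌋=9351; principal=191481-9351=182130; balance=1731820-182130=1549690
3. interest=⌊1549690·54/10000⌋=8368; principal=191481-8368=183113; balance=1549690-183113=1366577
4. interest=⌊1366577·54/10000⌋=7379; principal=191481-7379=184102; balance=1366577-184102=1182475
5. interest=⌊1182475·54/10000⌋=6385; principal=191481-6385=185096; balance=1182475-185096=997379
6. interest=⌊997379·54/10000⌋=5385; principal=191481-5385=186096; balance=997379-186096=811283
7. interest=⌊811283·54/10000⌋=4380; principal=191481-4380=187101; balance=811283-187101=624182
8. interest=⌊624182·54/10000⌋=3370; principal=191481-3370=188111; balance=624182-188111=436071
9. interest=⌊436071·54/10000⌋=2354; principal=191481-2354=189127; balance=436071-189127=246944
10. interest=⌊246944·54/10000⌋=1333; principal=191481-1333=190148; balance=246944-190148=56796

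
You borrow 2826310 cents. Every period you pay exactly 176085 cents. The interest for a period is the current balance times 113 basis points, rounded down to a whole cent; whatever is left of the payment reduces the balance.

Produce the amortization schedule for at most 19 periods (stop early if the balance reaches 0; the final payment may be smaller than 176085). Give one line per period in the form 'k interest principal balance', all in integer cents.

1 31937 144148 2682162
2 30308 145777 2536385
3 28661 147424 2388961
4 26995 149090 2239871
5 25310 150775 2089096
6 23606 152479 1936617
7 21883 154202 1782415
8 20141 155944 1626471
9 18379 157706 1468765
10 16597 159488 1309277
11 14794 161291 1147986
12 12972 163113 984873
13 11129 164956 819917
14 9265 166820 653097
15 7379 168706 484391
16 5473 170612 313779
17 3545 172540 141239
18 1596 141239 0

1. interest=⌊2826310·113/10000⌋=31937; principal=176085-31937=144148; balance=2826310-144148=2682162
2. interest=⌊2682162·113/10000⌋=30308; principal=176085-30308=145777; balance=2682162-145777=2536385
3. interest=⌊2536385·113/10000⌋=28661; principal=176085-28661=147424; balance=2536385-147424=2388961
4. interest=⌊2388961·113/10000⌋=26995; principal=176085-26995=149090; balance=2388961-149090=2239871
5. interest=⌊2239871·113/10000⌋=25310; principal=176085-25310=150775; balance=2239871-150775=2089096
6. interest=⌊2089096·113/10000⌋=23606; principal=176085-23606=152479; balance=2089096-152479=1936617
7. interest=⌊1936617·113/10000⌋=21883; principal=176085-21883=154202; balance=1936617-154202=1782415
8. interest=⌊1782415·113/10000⌋=20141; principal=176085-20141=155944; balance=1782415-155944=1626471
9. interest=⌊1626471·113/10000⌋=18379; principal=176085-18379=157706; balance=1626471-157706=1468765
10. interest=⌊1468765·113/10000⌋=16597; principal=176085-16597=159488; balance=1468765-159488=1309277
11. interest=⌊1309277·113/10000⌋=14794; principal=176085-14794=161291; balance=1309277-161291=1147986
12. interest=⌊1147986·113/10000⌋=12972; principal=176085-12972=163113; balance=1147986-163113=984873
13. interest=⌊984873·113/10000⌋=11129; principal=176085-11129=164956; balance=984873-164956=819917
14. interest=⌊819917·113/10000⌋=9265; principal=176085-9265=166820; balance=819917-166820=653097
15. interest=⌊653097·113/10000⌋=7379; principal=176085-7379=168706; balance=653097-168706=484391
16. interest=⌊484391·113/10000⌋=5473; principal=176085-5473=170612; balance=484391-170612=313779
17. interest=⌊313779·113/10000⌋=3545; principal=176085-3545=172540; balance=313779-172540=141239
18. interest=⌊141239·113/10000⌋=1596; principal=min(176085-1596,141239)=141239; balance=141239-141239=0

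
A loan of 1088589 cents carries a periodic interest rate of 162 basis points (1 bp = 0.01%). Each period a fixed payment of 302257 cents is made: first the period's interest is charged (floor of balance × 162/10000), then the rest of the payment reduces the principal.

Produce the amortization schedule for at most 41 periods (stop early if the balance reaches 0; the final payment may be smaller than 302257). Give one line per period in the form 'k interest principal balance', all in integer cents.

1 17635 284622 803967
2 13024 289233 514734
3 8338 293919 220815
4 3577 220815 0

1. interest=⌊1088589·162/10000⌋=17635; principal=302257-17635=284622; balance=1088589-284622=803967
2. interest=⌊803967·162/10000⌋=13024; principal=302257-13024=289233; balance=803967-289233=514734
3. interest=⌊514734·162/10000⌋=8338; principal=302257-8338=293919; balance=514734-293919=220815
4. interest=⌊220815·162/10000⌋=3577; principal=min(302257-3577,220815)=220815; balance=220815-220815=0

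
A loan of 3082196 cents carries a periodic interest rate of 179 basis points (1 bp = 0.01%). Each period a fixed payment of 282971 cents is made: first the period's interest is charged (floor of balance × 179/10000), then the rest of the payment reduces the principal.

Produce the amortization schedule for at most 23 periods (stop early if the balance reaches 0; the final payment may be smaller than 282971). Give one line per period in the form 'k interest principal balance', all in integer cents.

1. interest=⌊3082196·179/10000⌋=55171; principal=282971-55171=227800; balance=3082196-227800=2854396
2. interest=⌊2854396·179/10000⌋=51093; principal=282971-51093=231878; balance=2854396-231878=2622518
3. interest=⌊2622518·179/10000⌋=46943; principal=282971-46943=236028; balance=2622518-236028=2386490
4. interest=⌊2386490·179/10000⌋=42718; principal=282971-42718=240253; balance=2386490-240253=2146237
5. interest=⌊2146237·179/10000⌋=38417; principal=282971-38417=244554; balance=2146237-244554=1901683
6. interest=⌊1901683·179/10000⌋=34040; principal=282971-34040=248931; balance=1901683-248931=1652752
7. interest=⌊1652752·179/10000⌋=29584; principal=282971-29584=253387; balance=1652752-253387=1399365
8. interest=⌊1399365·179/10000⌋=25048; principal=282971-25048=257923; balance=1399365-257923=1141442
9. interest=⌊1141442·179/10000⌋=20431; principal=282971-20431=262540; balance=1141442-262540=878902
10. interest=⌊878902·179/10000⌋=15732; principal=282971-15732=267239; balance=878902-267239=611663
11. interest=⌊611663·179/10000⌋=10948; principal=282971-10948=272023; balance=611663-272023=339640
12. interest=⌊339640·179/10000⌋=6079; principal=282971-6079=276892; balance=339640-276892=62748
13. interest=⌊62748·179/10000⌋=1123; principal=min(282971-1123,62748)=62748; balance=62748-62748=0

1 55171 227800 2854396
2 51093 231878 2622518
3 46943 236028 2386490
4 42718 240253 2146237
5 38417 244554 1901683
6 34040 248931 1652752
7 29584 253387 1399365
8 25048 257923 1141442
9 20431 262540 878902
10 15732 267239 611663
11 10948 272023 339640
12 6079 276892 62748
13 1123 62748 0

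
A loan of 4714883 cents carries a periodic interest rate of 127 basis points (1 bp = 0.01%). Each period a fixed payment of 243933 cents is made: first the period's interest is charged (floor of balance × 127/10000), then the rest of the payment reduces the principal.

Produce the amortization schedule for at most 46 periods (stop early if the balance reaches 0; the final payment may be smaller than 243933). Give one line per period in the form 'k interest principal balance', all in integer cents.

1. interest=⌊4714883·127/10000⌋=59879; principal=243933-59879=184054; balance=4714883-184054=4530829
2. interest=⌊4530829·127/10000⌋=57541; principal=243933-57541=186392; balance=4530829-186392=4344437
3. interest=⌊4344437·127/10000⌋=55174; principal=243933-55174=188759; balance=4344437-188759=4155678
4. interest=⌊4155678·127/10000⌋=52777; principal=243933-52777=191156; balance=4155678-191156=3964522
5. interest=⌊3964522·127/10000⌋=50349; principal=243933-50349=193584; balance=3964522-193584=3770938
6. interest=⌊3770938·127/10000⌋=47890; principal=243933-47890=196043; balance=3770938-196043=3574895
7. interest=⌊3574895·127/10000⌋=45401; principal=243933-45401=198532; balance=3574895-198532=3376363
8. interest=⌊3376363·127/10000⌋=42879; principal=243933-42879=201054; balance=3376363-201054=3175309
9. interest=⌊3175309·127/10000⌋=40326; principal=243933-40326=203607; balance=3175309-203607=2971702
10. interest=⌊2971702·127/10000⌋=37740; principal=243933-37740=206193; balance=2971702-206193=2765509
11. interest=⌊2765509·127/10000⌋=35121; principal=243933-35121=208812; balance=2765509-208812=2556697
12. interest=⌊2556697·127/10000⌋=32470; principal=243933-32470=211463; balance=2556697-211463=2345234
13. interest=⌊2345234·127/10000⌋=29784; principal=243933-29784=214149; balance=2345234-214149=2131085
14. interest=⌊2131085·127/10000⌋=27064; principal=243933-27064=216869; balance=2131085-216869=1914216
15. interest=⌊1914216·127/10000⌋=24310; principal=243933-24310=219623; balance=1914216-219623=1694593
16. interest=⌊1694593·127/10000⌋=21521; principal=243933-21521=222412; balance=1694593-222412=1472181
17. interest=⌊1472181·127/10000⌋=18696; principal=243933-18696=225237; balance=1472181-225237=1246944
18. interest=⌊1246944·127/10000⌋=15836; principal=243933-15836=228097; balance=1246944-228097=1018847
19. interest=⌊1018847·127/10000⌋=12939; principal=243933-12939=230994; balance=1018847-230994=787853
20. interest=⌊787853·127/10000⌋=10005; principal=243933-10005=233928; balance=787853-233928=553925
21. interest=⌊553925·127/10000⌋=7034; principal=243933-7034=236899; balance=553925-236899=317026
22. interest=⌊317026·127/10000⌋=4026; principal=243933-4026=239907; balance=317026-239907=77119
23. interest=⌊77119·127/10000⌋=979; principal=min(243933-979,77119)=77119; balance=77119-77119=0

1 59879 184054 4530829
2 57541 186392 4344437
3 55174 188759 4155678
4 52777 191156 3964522
5 50349 193584 3770938
6 47890 196043 3574895
7 45401 198532 3376363
8 42879 201054 3175309
9 40326 203607 2971702
10 37740 206193 2765509
11 35121 208812 2556697
12 32470 211463 2345234
13 29784 214149 2131085
14 27064 216869 1914216
15 24310 219623 1694593
16 21521 222412 1472181
17 18696 225237 1246944
18 15836 228097 1018847
19 12939 230994 787853
20 10005 233928 553925
21 7034 236899 317026
22 4026 239907 77119
23 979 77119 0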